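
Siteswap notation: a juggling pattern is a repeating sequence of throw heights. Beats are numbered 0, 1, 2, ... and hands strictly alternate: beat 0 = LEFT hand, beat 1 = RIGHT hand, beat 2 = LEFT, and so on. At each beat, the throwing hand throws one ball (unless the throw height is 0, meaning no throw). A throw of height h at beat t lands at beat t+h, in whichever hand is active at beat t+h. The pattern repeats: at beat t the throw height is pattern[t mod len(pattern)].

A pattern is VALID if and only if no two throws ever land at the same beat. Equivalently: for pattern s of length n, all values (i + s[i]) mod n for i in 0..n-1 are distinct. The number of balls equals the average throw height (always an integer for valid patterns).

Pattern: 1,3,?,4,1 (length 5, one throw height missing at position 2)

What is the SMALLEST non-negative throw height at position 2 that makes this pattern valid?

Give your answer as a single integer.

Answer: 1

Derivation:
i=0: (0 + 1) mod 5 = 1
i=1: (1 + 3) mod 5 = 4
i=2: s[i]=? (unknown)
i=3: (3 + 4) mod 5 = 2
i=4: (4 + 1) mod 5 = 0
Known residues: [0, 1, 2, 4]; need a permutation of 0..4, so missing residue r = 3
Need (2 + s) mod 5 = 3; smallest s = (3 - 2) mod 5 = 1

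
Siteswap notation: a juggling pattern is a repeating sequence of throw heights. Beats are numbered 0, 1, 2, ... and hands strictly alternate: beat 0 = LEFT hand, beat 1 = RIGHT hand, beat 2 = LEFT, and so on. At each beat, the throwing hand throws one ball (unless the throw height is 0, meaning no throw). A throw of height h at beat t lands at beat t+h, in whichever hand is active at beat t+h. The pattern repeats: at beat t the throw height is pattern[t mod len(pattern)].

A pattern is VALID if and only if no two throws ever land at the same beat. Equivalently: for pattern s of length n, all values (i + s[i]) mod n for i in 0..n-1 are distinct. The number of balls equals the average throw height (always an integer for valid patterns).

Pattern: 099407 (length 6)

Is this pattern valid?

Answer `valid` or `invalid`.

Answer: invalid

Derivation:
i=0: (i + s[i]) mod n = (0 + 0) mod 6 = 0
i=1: (i + s[i]) mod n = (1 + 9) mod 6 = 4
i=2: (i + s[i]) mod n = (2 + 9) mod 6 = 5
i=3: (i + s[i]) mod n = (3 + 4) mod 6 = 1
i=4: (i + s[i]) mod n = (4 + 0) mod 6 = 4
i=5: (i + s[i]) mod n = (5 + 7) mod 6 = 0
Residues: [0, 4, 5, 1, 4, 0], distinct: False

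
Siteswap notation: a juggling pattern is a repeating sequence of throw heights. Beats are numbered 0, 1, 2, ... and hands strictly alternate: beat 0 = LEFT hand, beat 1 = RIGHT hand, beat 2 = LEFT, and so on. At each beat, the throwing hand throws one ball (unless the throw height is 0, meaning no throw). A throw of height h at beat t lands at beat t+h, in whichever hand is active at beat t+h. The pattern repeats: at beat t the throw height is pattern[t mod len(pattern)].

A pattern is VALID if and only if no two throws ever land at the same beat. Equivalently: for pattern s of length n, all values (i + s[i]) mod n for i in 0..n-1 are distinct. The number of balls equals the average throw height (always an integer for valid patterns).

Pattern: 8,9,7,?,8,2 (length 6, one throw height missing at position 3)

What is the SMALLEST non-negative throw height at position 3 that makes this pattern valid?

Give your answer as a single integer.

Answer: 2

Derivation:
i=0: (0 + 8) mod 6 = 2
i=1: (1 + 9) mod 6 = 4
i=2: (2 + 7) mod 6 = 3
i=3: s[i]=? (unknown)
i=4: (4 + 8) mod 6 = 0
i=5: (5 + 2) mod 6 = 1
Known residues: [0, 1, 2, 3, 4]; need a permutation of 0..5, so missing residue r = 5
Need (3 + s) mod 6 = 5; smallest s = (5 - 3) mod 6 = 2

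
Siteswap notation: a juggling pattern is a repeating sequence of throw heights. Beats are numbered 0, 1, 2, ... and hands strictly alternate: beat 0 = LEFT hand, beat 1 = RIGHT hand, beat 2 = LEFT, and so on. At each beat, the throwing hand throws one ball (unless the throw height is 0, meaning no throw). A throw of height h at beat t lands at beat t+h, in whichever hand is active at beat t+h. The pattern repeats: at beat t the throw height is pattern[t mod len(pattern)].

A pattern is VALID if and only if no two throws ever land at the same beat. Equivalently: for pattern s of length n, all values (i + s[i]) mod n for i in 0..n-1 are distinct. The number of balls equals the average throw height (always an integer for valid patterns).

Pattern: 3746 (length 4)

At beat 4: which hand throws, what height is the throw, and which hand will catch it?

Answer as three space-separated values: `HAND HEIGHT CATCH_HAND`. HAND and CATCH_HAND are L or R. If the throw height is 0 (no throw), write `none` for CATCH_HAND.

Beat 4: 4 mod 2 = 0, so hand = L
Throw height = pattern[4 mod 4] = pattern[0] = 3
Lands at beat 4+3=7, 7 mod 2 = 1, so catch hand = R

Answer: L 3 R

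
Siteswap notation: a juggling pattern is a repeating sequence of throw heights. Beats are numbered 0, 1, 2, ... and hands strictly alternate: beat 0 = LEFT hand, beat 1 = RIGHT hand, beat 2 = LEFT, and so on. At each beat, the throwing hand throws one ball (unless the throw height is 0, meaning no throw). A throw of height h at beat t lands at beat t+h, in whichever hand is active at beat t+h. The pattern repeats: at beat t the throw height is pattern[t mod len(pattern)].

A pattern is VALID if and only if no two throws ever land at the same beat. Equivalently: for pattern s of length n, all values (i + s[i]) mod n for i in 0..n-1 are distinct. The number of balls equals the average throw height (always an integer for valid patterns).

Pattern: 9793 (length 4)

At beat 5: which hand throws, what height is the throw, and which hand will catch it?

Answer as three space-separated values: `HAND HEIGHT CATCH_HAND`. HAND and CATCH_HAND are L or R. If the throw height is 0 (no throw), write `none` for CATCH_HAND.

Beat 5: 5 mod 2 = 1, so hand = R
Throw height = pattern[5 mod 4] = pattern[1] = 7
Lands at beat 5+7=12, 12 mod 2 = 0, so catch hand = L

Answer: R 7 L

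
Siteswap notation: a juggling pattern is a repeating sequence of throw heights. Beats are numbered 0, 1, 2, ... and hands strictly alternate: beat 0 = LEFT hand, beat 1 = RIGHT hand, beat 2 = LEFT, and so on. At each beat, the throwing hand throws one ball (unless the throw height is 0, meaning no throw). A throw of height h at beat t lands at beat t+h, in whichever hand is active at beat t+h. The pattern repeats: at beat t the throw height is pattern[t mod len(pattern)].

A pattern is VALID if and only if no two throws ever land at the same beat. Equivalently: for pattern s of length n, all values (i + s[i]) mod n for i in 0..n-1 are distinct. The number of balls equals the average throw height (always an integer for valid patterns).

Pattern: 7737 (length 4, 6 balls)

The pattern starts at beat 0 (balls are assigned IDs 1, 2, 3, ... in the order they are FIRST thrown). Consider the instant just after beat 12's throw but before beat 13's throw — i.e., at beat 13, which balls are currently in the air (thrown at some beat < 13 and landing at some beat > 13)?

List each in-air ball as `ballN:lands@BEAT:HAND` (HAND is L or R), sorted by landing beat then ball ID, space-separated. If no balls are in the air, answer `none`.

Beat 0 (L): throw ball1 h=7 -> lands@7:R; in-air after throw: [b1@7:R]
Beat 1 (R): throw ball2 h=7 -> lands@8:L; in-air after throw: [b1@7:R b2@8:L]
Beat 2 (L): throw ball3 h=3 -> lands@5:R; in-air after throw: [b3@5:R b1@7:R b2@8:L]
Beat 3 (R): throw ball4 h=7 -> lands@10:L; in-air after throw: [b3@5:R b1@7:R b2@8:L b4@10:L]
Beat 4 (L): throw ball5 h=7 -> lands@11:R; in-air after throw: [b3@5:R b1@7:R b2@8:L b4@10:L b5@11:R]
Beat 5 (R): throw ball3 h=7 -> lands@12:L; in-air after throw: [b1@7:R b2@8:L b4@10:L b5@11:R b3@12:L]
Beat 6 (L): throw ball6 h=3 -> lands@9:R; in-air after throw: [b1@7:R b2@8:L b6@9:R b4@10:L b5@11:R b3@12:L]
Beat 7 (R): throw ball1 h=7 -> lands@14:L; in-air after throw: [b2@8:L b6@9:R b4@10:L b5@11:R b3@12:L b1@14:L]
Beat 8 (L): throw ball2 h=7 -> lands@15:R; in-air after throw: [b6@9:R b4@10:L b5@11:R b3@12:L b1@14:L b2@15:R]
Beat 9 (R): throw ball6 h=7 -> lands@16:L; in-air after throw: [b4@10:L b5@11:R b3@12:L b1@14:L b2@15:R b6@16:L]
Beat 10 (L): throw ball4 h=3 -> lands@13:R; in-air after throw: [b5@11:R b3@12:L b4@13:R b1@14:L b2@15:R b6@16:L]
Beat 11 (R): throw ball5 h=7 -> lands@18:L; in-air after throw: [b3@12:L b4@13:R b1@14:L b2@15:R b6@16:L b5@18:L]
Beat 12 (L): throw ball3 h=7 -> lands@19:R; in-air after throw: [b4@13:R b1@14:L b2@15:R b6@16:L b5@18:L b3@19:R]
Beat 13 (R): throw ball4 h=7 -> lands@20:L; in-air after throw: [b1@14:L b2@15:R b6@16:L b5@18:L b3@19:R b4@20:L]

Answer: ball1:lands@14:L ball2:lands@15:R ball6:lands@16:L ball5:lands@18:L ball3:lands@19:R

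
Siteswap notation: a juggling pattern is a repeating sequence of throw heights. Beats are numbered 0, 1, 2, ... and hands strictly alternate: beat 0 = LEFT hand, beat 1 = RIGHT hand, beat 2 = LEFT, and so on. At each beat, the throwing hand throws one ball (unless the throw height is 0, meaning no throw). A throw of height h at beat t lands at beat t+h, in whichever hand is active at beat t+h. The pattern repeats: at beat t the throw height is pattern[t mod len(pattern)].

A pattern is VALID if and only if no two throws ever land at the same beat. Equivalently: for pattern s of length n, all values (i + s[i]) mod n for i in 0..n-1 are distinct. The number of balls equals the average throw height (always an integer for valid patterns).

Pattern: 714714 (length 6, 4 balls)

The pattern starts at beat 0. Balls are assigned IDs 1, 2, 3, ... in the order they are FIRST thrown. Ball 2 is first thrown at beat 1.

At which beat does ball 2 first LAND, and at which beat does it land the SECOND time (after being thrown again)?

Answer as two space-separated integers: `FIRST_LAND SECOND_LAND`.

Answer: 2 6

Derivation:
Beat 0 (L): throw ball1 h=7 -> lands@7:R; in-air after throw: [b1@7:R]
Beat 1 (R): throw ball2 h=1 -> lands@2:L; in-air after throw: [b2@2:L b1@7:R]
Beat 2 (L): throw ball2 h=4 -> lands@6:L; in-air after throw: [b2@6:L b1@7:R]
Beat 3 (R): throw ball3 h=7 -> lands@10:L; in-air after throw: [b2@6:L b1@7:R b3@10:L]
Beat 4 (L): throw ball4 h=1 -> lands@5:R; in-air after throw: [b4@5:R b2@6:L b1@7:R b3@10:L]
Beat 5 (R): throw ball4 h=4 -> lands@9:R; in-air after throw: [b2@6:L b1@7:R b4@9:R b3@10:L]
Beat 6 (L): throw ball2 h=7 -> lands@13:R; in-air after throw: [b1@7:R b4@9:R b3@10:L b2@13:R]
Ball 2: thrown@1 h=1 -> first land @2; rethrown@2 h=4 -> second land @6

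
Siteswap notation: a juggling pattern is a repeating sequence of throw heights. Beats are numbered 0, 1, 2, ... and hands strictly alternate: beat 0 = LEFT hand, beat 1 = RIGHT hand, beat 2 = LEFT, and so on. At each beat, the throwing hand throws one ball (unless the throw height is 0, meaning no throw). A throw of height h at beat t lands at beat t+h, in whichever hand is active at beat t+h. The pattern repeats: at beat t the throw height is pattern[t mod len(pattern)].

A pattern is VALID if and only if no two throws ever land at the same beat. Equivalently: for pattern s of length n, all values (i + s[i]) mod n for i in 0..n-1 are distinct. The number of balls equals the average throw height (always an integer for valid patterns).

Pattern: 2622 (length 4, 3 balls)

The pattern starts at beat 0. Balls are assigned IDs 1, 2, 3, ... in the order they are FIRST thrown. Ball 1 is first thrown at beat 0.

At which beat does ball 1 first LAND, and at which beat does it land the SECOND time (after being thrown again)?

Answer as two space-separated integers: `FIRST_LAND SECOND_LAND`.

Beat 0 (L): throw ball1 h=2 -> lands@2:L; in-air after throw: [b1@2:L]
Beat 1 (R): throw ball2 h=6 -> lands@7:R; in-air after throw: [b1@2:L b2@7:R]
Beat 2 (L): throw ball1 h=2 -> lands@4:L; in-air after throw: [b1@4:L b2@7:R]
Beat 3 (R): throw ball3 h=2 -> lands@5:R; in-air after throw: [b1@4:L b3@5:R b2@7:R]
Beat 4 (L): throw ball1 h=2 -> lands@6:L; in-air after throw: [b3@5:R b1@6:L b2@7:R]
Ball 1: thrown@0 h=2 -> first land @2; rethrown@2 h=2 -> second land @4

Answer: 2 4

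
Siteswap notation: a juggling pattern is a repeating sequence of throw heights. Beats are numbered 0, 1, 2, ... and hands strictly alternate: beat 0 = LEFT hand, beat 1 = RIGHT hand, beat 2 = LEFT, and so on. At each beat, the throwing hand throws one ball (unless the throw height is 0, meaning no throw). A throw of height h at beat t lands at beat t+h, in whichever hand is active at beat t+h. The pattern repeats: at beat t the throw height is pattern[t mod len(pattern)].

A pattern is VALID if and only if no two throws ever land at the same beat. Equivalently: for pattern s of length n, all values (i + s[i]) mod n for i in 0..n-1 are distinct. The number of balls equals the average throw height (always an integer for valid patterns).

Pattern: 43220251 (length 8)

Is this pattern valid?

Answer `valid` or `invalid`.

Answer: invalid

Derivation:
i=0: (i + s[i]) mod n = (0 + 4) mod 8 = 4
i=1: (i + s[i]) mod n = (1 + 3) mod 8 = 4
i=2: (i + s[i]) mod n = (2 + 2) mod 8 = 4
i=3: (i + s[i]) mod n = (3 + 2) mod 8 = 5
i=4: (i + s[i]) mod n = (4 + 0) mod 8 = 4
i=5: (i + s[i]) mod n = (5 + 2) mod 8 = 7
i=6: (i + s[i]) mod n = (6 + 5) mod 8 = 3
i=7: (i + s[i]) mod n = (7 + 1) mod 8 = 0
Residues: [4, 4, 4, 5, 4, 7, 3, 0], distinct: False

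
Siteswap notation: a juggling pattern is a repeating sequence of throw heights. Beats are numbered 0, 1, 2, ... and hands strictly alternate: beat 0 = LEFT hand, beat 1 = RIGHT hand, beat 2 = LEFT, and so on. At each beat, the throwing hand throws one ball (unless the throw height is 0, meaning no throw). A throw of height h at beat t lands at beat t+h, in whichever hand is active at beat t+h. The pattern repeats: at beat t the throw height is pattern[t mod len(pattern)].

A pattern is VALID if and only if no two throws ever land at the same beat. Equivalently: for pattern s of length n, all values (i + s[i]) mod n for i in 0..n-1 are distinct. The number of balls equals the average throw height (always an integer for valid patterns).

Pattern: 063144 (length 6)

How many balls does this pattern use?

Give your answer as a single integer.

Answer: 3

Derivation:
Pattern = [0, 6, 3, 1, 4, 4], length n = 6
  position 0: throw height = 0, running sum = 0
  position 1: throw height = 6, running sum = 6
  position 2: throw height = 3, running sum = 9
  position 3: throw height = 1, running sum = 10
  position 4: throw height = 4, running sum = 14
  position 5: throw height = 4, running sum = 18
Total sum = 18; balls = sum / n = 18 / 6 = 3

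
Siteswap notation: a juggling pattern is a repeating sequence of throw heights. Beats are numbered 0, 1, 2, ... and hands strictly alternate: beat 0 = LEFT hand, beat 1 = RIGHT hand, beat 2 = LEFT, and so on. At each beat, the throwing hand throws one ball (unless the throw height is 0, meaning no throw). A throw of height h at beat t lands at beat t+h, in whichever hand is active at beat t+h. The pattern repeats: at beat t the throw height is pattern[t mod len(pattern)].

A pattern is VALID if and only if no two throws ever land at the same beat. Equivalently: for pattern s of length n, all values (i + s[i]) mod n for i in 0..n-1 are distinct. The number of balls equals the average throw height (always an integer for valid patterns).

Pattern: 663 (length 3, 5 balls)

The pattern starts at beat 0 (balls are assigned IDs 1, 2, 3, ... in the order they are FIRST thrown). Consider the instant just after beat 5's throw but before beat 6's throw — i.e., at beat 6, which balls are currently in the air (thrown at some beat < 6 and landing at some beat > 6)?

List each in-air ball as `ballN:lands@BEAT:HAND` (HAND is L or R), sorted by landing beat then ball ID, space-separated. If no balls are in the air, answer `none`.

Beat 0 (L): throw ball1 h=6 -> lands@6:L; in-air after throw: [b1@6:L]
Beat 1 (R): throw ball2 h=6 -> lands@7:R; in-air after throw: [b1@6:L b2@7:R]
Beat 2 (L): throw ball3 h=3 -> lands@5:R; in-air after throw: [b3@5:R b1@6:L b2@7:R]
Beat 3 (R): throw ball4 h=6 -> lands@9:R; in-air after throw: [b3@5:R b1@6:L b2@7:R b4@9:R]
Beat 4 (L): throw ball5 h=6 -> lands@10:L; in-air after throw: [b3@5:R b1@6:L b2@7:R b4@9:R b5@10:L]
Beat 5 (R): throw ball3 h=3 -> lands@8:L; in-air after throw: [b1@6:L b2@7:R b3@8:L b4@9:R b5@10:L]
Beat 6 (L): throw ball1 h=6 -> lands@12:L; in-air after throw: [b2@7:R b3@8:L b4@9:R b5@10:L b1@12:L]

Answer: ball2:lands@7:R ball3:lands@8:L ball4:lands@9:R ball5:lands@10:L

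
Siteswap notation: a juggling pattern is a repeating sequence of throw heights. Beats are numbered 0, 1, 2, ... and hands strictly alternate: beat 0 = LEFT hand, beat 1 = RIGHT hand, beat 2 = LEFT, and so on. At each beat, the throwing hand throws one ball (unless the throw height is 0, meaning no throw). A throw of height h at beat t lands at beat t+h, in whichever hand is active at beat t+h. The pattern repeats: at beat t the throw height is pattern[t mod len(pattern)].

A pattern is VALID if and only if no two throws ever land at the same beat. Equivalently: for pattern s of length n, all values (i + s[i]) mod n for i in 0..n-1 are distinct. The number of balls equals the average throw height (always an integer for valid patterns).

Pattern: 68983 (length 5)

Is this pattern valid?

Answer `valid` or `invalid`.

Answer: invalid

Derivation:
i=0: (i + s[i]) mod n = (0 + 6) mod 5 = 1
i=1: (i + s[i]) mod n = (1 + 8) mod 5 = 4
i=2: (i + s[i]) mod n = (2 + 9) mod 5 = 1
i=3: (i + s[i]) mod n = (3 + 8) mod 5 = 1
i=4: (i + s[i]) mod n = (4 + 3) mod 5 = 2
Residues: [1, 4, 1, 1, 2], distinct: False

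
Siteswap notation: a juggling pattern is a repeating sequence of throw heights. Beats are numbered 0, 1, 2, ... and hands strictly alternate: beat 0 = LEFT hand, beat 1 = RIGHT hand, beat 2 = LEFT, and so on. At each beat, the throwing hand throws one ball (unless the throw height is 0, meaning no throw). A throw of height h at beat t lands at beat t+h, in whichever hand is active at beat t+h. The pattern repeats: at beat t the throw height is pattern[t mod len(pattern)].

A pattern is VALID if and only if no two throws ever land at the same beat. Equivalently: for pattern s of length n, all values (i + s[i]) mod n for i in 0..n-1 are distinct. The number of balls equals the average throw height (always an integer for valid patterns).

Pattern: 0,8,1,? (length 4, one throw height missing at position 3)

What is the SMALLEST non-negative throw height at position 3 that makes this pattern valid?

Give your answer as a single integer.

i=0: (0 + 0) mod 4 = 0
i=1: (1 + 8) mod 4 = 1
i=2: (2 + 1) mod 4 = 3
i=3: s[i]=? (unknown)
Known residues: [0, 1, 3]; need a permutation of 0..3, so missing residue r = 2
Need (3 + s) mod 4 = 2; smallest s = (2 - 3) mod 4 = 3

Answer: 3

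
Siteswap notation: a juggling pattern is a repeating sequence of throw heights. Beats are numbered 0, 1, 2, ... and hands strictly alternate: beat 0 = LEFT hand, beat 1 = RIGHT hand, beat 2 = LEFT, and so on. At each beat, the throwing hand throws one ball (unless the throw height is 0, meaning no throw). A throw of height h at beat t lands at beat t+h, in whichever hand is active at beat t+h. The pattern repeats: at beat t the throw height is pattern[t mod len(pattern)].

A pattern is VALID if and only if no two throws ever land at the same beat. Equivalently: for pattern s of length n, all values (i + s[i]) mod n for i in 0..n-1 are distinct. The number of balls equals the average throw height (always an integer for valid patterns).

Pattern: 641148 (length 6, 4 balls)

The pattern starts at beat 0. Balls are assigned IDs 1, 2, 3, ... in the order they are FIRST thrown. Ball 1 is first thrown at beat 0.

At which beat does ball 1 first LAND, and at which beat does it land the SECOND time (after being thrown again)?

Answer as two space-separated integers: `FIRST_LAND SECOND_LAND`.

Answer: 6 12

Derivation:
Beat 0 (L): throw ball1 h=6 -> lands@6:L; in-air after throw: [b1@6:L]
Beat 1 (R): throw ball2 h=4 -> lands@5:R; in-air after throw: [b2@5:R b1@6:L]
Beat 2 (L): throw ball3 h=1 -> lands@3:R; in-air after throw: [b3@3:R b2@5:R b1@6:L]
Beat 3 (R): throw ball3 h=1 -> lands@4:L; in-air after throw: [b3@4:L b2@5:R b1@6:L]
Beat 4 (L): throw ball3 h=4 -> lands@8:L; in-air after throw: [b2@5:R b1@6:L b3@8:L]
Beat 5 (R): throw ball2 h=8 -> lands@13:R; in-air after throw: [b1@6:L b3@8:L b2@13:R]
Beat 6 (L): throw ball1 h=6 -> lands@12:L; in-air after throw: [b3@8:L b1@12:L b2@13:R]
Beat 7 (R): throw ball4 h=4 -> lands@11:R; in-air after throw: [b3@8:L b4@11:R b1@12:L b2@13:R]
Beat 8 (L): throw ball3 h=1 -> lands@9:R; in-air after throw: [b3@9:R b4@11:R b1@12:L b2@13:R]
Beat 9 (R): throw ball3 h=1 -> lands@10:L; in-air after throw: [b3@10:L b4@11:R b1@12:L b2@13:R]
Beat 10 (L): throw ball3 h=4 -> lands@14:L; in-air after throw: [b4@11:R b1@12:L b2@13:R b3@14:L]
Beat 11 (R): throw ball4 h=8 -> lands@19:R; in-air after throw: [b1@12:L b2@13:R b3@14:L b4@19:R]
Beat 12 (L): throw ball1 h=6 -> lands@18:L; in-air after throw: [b2@13:R b3@14:L b1@18:L b4@19:R]
Ball 1: thrown@0 h=6 -> first land @6; rethrown@6 h=6 -> second land @12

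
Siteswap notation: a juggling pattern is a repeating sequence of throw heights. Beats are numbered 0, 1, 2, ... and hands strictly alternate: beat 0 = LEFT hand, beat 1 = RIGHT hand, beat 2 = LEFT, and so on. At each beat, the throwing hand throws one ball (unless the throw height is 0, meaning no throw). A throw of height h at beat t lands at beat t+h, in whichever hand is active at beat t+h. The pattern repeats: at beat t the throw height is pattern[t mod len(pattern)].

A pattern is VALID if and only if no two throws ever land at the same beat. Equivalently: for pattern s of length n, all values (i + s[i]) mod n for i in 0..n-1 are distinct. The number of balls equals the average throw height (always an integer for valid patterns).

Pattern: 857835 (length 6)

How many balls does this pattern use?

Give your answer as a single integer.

Pattern = [8, 5, 7, 8, 3, 5], length n = 6
  position 0: throw height = 8, running sum = 8
  position 1: throw height = 5, running sum = 13
  position 2: throw height = 7, running sum = 20
  position 3: throw height = 8, running sum = 28
  position 4: throw height = 3, running sum = 31
  position 5: throw height = 5, running sum = 36
Total sum = 36; balls = sum / n = 36 / 6 = 6

Answer: 6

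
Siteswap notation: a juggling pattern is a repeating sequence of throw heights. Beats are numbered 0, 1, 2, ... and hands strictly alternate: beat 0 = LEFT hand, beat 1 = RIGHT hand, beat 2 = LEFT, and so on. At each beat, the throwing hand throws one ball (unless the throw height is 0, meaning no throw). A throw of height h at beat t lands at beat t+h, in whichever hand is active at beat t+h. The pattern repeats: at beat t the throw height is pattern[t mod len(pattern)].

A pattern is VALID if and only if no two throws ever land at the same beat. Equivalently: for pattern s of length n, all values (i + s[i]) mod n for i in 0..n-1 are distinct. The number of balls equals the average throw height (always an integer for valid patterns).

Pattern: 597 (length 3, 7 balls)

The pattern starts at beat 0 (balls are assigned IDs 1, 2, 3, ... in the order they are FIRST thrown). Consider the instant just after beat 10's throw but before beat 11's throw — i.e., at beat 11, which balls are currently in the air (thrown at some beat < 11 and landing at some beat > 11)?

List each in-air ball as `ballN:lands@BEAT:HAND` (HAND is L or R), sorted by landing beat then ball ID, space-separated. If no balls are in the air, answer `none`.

Beat 0 (L): throw ball1 h=5 -> lands@5:R; in-air after throw: [b1@5:R]
Beat 1 (R): throw ball2 h=9 -> lands@10:L; in-air after throw: [b1@5:R b2@10:L]
Beat 2 (L): throw ball3 h=7 -> lands@9:R; in-air after throw: [b1@5:R b3@9:R b2@10:L]
Beat 3 (R): throw ball4 h=5 -> lands@8:L; in-air after throw: [b1@5:R b4@8:L b3@9:R b2@10:L]
Beat 4 (L): throw ball5 h=9 -> lands@13:R; in-air after throw: [b1@5:R b4@8:L b3@9:R b2@10:L b5@13:R]
Beat 5 (R): throw ball1 h=7 -> lands@12:L; in-air after throw: [b4@8:L b3@9:R b2@10:L b1@12:L b5@13:R]
Beat 6 (L): throw ball6 h=5 -> lands@11:R; in-air after throw: [b4@8:L b3@9:R b2@10:L b6@11:R b1@12:L b5@13:R]
Beat 7 (R): throw ball7 h=9 -> lands@16:L; in-air after throw: [b4@8:L b3@9:R b2@10:L b6@11:R b1@12:L b5@13:R b7@16:L]
Beat 8 (L): throw ball4 h=7 -> lands@15:R; in-air after throw: [b3@9:R b2@10:L b6@11:R b1@12:L b5@13:R b4@15:R b7@16:L]
Beat 9 (R): throw ball3 h=5 -> lands@14:L; in-air after throw: [b2@10:L b6@11:R b1@12:L b5@13:R b3@14:L b4@15:R b7@16:L]
Beat 10 (L): throw ball2 h=9 -> lands@19:R; in-air after throw: [b6@11:R b1@12:L b5@13:R b3@14:L b4@15:R b7@16:L b2@19:R]
Beat 11 (R): throw ball6 h=7 -> lands@18:L; in-air after throw: [b1@12:L b5@13:R b3@14:L b4@15:R b7@16:L b6@18:L b2@19:R]

Answer: ball1:lands@12:L ball5:lands@13:R ball3:lands@14:L ball4:lands@15:R ball7:lands@16:L ball2:lands@19:R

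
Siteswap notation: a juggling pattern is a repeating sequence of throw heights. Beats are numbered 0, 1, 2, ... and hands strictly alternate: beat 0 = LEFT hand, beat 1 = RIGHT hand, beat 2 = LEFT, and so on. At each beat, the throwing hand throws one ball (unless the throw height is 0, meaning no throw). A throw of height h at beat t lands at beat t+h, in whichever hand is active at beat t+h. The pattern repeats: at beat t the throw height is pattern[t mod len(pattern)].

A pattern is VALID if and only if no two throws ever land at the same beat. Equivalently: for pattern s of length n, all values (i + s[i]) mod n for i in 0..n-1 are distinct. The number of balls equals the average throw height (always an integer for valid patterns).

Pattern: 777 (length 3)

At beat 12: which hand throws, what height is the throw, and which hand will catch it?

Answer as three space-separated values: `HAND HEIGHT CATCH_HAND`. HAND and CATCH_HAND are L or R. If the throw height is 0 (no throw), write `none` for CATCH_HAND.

Beat 12: 12 mod 2 = 0, so hand = L
Throw height = pattern[12 mod 3] = pattern[0] = 7
Lands at beat 12+7=19, 19 mod 2 = 1, so catch hand = R

Answer: L 7 R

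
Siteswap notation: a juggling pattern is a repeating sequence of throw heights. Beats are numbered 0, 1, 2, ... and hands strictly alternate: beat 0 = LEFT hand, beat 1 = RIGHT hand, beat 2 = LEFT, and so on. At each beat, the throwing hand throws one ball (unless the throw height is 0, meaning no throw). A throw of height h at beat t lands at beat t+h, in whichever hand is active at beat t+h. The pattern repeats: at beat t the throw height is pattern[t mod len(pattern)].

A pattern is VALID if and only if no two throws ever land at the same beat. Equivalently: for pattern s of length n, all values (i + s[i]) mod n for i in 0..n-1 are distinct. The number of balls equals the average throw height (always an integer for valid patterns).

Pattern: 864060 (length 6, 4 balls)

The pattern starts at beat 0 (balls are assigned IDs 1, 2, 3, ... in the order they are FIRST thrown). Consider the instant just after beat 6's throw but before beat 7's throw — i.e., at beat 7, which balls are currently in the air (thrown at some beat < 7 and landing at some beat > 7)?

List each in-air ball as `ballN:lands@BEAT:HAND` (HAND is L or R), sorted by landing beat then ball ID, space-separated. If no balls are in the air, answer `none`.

Beat 0 (L): throw ball1 h=8 -> lands@8:L; in-air after throw: [b1@8:L]
Beat 1 (R): throw ball2 h=6 -> lands@7:R; in-air after throw: [b2@7:R b1@8:L]
Beat 2 (L): throw ball3 h=4 -> lands@6:L; in-air after throw: [b3@6:L b2@7:R b1@8:L]
Beat 4 (L): throw ball4 h=6 -> lands@10:L; in-air after throw: [b3@6:L b2@7:R b1@8:L b4@10:L]
Beat 6 (L): throw ball3 h=8 -> lands@14:L; in-air after throw: [b2@7:R b1@8:L b4@10:L b3@14:L]
Beat 7 (R): throw ball2 h=6 -> lands@13:R; in-air after throw: [b1@8:L b4@10:L b2@13:R b3@14:L]

Answer: ball1:lands@8:L ball4:lands@10:L ball3:lands@14:L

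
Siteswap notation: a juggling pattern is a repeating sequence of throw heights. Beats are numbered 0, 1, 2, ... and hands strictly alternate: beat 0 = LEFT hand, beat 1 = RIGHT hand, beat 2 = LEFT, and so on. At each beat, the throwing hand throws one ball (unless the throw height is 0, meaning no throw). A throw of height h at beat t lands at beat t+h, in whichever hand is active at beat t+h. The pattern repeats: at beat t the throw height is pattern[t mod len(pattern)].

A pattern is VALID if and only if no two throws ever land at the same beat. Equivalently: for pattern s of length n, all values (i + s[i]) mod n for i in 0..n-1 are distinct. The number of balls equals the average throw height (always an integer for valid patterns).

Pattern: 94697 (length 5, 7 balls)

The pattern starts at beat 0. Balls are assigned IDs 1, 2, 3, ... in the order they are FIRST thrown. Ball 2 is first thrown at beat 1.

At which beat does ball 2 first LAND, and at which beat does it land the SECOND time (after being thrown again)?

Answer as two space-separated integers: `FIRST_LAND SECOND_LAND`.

Beat 0 (L): throw ball1 h=9 -> lands@9:R; in-air after throw: [b1@9:R]
Beat 1 (R): throw ball2 h=4 -> lands@5:R; in-air after throw: [b2@5:R b1@9:R]
Beat 2 (L): throw ball3 h=6 -> lands@8:L; in-air after throw: [b2@5:R b3@8:L b1@9:R]
Beat 3 (R): throw ball4 h=9 -> lands@12:L; in-air after throw: [b2@5:R b3@8:L b1@9:R b4@12:L]
Beat 4 (L): throw ball5 h=7 -> lands@11:R; in-air after throw: [b2@5:R b3@8:L b1@9:R b5@11:R b4@12:L]
Beat 5 (R): throw ball2 h=9 -> lands@14:L; in-air after throw: [b3@8:L b1@9:R b5@11:R b4@12:L b2@14:L]
Beat 6 (L): throw ball6 h=4 -> lands@10:L; in-air after throw: [b3@8:L b1@9:R b6@10:L b5@11:R b4@12:L b2@14:L]
Beat 7 (R): throw ball7 h=6 -> lands@13:R; in-air after throw: [b3@8:L b1@9:R b6@10:L b5@11:R b4@12:L b7@13:R b2@14:L]
Beat 8 (L): throw ball3 h=9 -> lands@17:R; in-air after throw: [b1@9:R b6@10:L b5@11:R b4@12:L b7@13:R b2@14:L b3@17:R]
Beat 9 (R): throw ball1 h=7 -> lands@16:L; in-air after throw: [b6@10:L b5@11:R b4@12:L b7@13:R b2@14:L b1@16:L b3@17:R]
Beat 10 (L): throw ball6 h=9 -> lands@19:R; in-air after throw: [b5@11:R b4@12:L b7@13:R b2@14:L b1@16:L b3@17:R b6@19:R]
Beat 11 (R): throw ball5 h=4 -> lands@15:R; in-air after throw: [b4@12:L b7@13:R b2@14:L b5@15:R b1@16:L b3@17:R b6@19:R]
Beat 12 (L): throw ball4 h=6 -> lands@18:L; in-air after throw: [b7@13:R b2@14:L b5@15:R b1@16:L b3@17:R b4@18:L b6@19:R]
Beat 13 (R): throw ball7 h=9 -> lands@22:L; in-air after throw: [b2@14:L b5@15:R b1@16:L b3@17:R b4@18:L b6@19:R b7@22:L]
Beat 14 (L): throw ball2 h=7 -> lands@21:R; in-air after throw: [b5@15:R b1@16:L b3@17:R b4@18:L b6@19:R b2@21:R b7@22:L]
Ball 2: thrown@1 h=4 -> first land @5; rethrown@5 h=9 -> second land @14

Answer: 5 14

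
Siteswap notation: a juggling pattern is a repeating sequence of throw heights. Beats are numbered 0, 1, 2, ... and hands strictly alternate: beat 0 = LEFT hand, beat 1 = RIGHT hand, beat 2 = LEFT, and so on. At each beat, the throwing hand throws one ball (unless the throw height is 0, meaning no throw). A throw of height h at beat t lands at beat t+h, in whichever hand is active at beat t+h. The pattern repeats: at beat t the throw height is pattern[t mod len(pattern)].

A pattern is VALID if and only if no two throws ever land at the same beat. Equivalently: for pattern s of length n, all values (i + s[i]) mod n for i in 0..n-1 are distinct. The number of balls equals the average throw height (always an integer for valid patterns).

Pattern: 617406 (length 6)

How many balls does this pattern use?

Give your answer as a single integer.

Pattern = [6, 1, 7, 4, 0, 6], length n = 6
  position 0: throw height = 6, running sum = 6
  position 1: throw height = 1, running sum = 7
  position 2: throw height = 7, running sum = 14
  position 3: throw height = 4, running sum = 18
  position 4: throw height = 0, running sum = 18
  position 5: throw height = 6, running sum = 24
Total sum = 24; balls = sum / n = 24 / 6 = 4

Answer: 4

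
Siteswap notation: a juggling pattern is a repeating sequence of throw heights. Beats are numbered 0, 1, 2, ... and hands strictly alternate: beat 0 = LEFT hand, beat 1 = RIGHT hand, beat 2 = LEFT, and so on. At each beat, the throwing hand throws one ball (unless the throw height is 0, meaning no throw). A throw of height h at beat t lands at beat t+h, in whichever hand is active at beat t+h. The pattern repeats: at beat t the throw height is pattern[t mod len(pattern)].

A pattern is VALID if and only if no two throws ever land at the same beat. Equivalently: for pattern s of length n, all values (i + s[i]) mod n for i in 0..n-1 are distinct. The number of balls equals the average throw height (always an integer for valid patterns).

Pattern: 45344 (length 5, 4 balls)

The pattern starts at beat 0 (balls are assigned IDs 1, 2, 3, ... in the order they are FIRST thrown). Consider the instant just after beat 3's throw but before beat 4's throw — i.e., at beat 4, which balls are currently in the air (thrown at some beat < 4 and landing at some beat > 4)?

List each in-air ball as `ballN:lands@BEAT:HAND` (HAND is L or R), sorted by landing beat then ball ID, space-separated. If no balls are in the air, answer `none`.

Answer: ball3:lands@5:R ball2:lands@6:L ball4:lands@7:R

Derivation:
Beat 0 (L): throw ball1 h=4 -> lands@4:L; in-air after throw: [b1@4:L]
Beat 1 (R): throw ball2 h=5 -> lands@6:L; in-air after throw: [b1@4:L b2@6:L]
Beat 2 (L): throw ball3 h=3 -> lands@5:R; in-air after throw: [b1@4:L b3@5:R b2@6:L]
Beat 3 (R): throw ball4 h=4 -> lands@7:R; in-air after throw: [b1@4:L b3@5:R b2@6:L b4@7:R]
Beat 4 (L): throw ball1 h=4 -> lands@8:L; in-air after throw: [b3@5:R b2@6:L b4@7:R b1@8:L]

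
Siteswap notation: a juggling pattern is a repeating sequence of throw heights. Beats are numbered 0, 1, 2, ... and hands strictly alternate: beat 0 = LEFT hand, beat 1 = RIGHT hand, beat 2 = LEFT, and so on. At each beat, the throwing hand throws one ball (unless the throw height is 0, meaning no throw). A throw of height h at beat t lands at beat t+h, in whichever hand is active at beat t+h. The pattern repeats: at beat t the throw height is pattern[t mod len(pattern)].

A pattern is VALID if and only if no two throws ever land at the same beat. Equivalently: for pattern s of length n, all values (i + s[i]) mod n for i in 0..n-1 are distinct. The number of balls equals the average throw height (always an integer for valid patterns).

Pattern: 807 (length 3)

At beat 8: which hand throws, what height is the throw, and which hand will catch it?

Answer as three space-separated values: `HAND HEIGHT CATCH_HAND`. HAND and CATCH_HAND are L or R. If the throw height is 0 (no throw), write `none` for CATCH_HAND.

Beat 8: 8 mod 2 = 0, so hand = L
Throw height = pattern[8 mod 3] = pattern[2] = 7
Lands at beat 8+7=15, 15 mod 2 = 1, so catch hand = R

Answer: L 7 R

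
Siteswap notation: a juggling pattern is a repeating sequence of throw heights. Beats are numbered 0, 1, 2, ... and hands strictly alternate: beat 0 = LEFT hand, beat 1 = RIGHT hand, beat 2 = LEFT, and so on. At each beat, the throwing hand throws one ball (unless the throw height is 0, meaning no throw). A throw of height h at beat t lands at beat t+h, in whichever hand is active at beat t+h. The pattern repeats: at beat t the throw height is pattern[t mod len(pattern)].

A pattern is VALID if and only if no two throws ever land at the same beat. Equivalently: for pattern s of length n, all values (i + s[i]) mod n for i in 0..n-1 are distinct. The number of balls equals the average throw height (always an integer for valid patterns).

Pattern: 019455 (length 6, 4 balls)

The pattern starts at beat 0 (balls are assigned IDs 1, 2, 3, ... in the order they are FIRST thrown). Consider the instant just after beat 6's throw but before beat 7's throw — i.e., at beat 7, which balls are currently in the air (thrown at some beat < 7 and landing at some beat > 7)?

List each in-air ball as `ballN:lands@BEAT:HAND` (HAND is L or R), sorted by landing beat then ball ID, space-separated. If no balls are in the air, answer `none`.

Beat 1 (R): throw ball1 h=1 -> lands@2:L; in-air after throw: [b1@2:L]
Beat 2 (L): throw ball1 h=9 -> lands@11:R; in-air after throw: [b1@11:R]
Beat 3 (R): throw ball2 h=4 -> lands@7:R; in-air after throw: [b2@7:R b1@11:R]
Beat 4 (L): throw ball3 h=5 -> lands@9:R; in-air after throw: [b2@7:R b3@9:R b1@11:R]
Beat 5 (R): throw ball4 h=5 -> lands@10:L; in-air after throw: [b2@7:R b3@9:R b4@10:L b1@11:R]
Beat 7 (R): throw ball2 h=1 -> lands@8:L; in-air after throw: [b2@8:L b3@9:R b4@10:L b1@11:R]

Answer: ball3:lands@9:R ball4:lands@10:L ball1:lands@11:R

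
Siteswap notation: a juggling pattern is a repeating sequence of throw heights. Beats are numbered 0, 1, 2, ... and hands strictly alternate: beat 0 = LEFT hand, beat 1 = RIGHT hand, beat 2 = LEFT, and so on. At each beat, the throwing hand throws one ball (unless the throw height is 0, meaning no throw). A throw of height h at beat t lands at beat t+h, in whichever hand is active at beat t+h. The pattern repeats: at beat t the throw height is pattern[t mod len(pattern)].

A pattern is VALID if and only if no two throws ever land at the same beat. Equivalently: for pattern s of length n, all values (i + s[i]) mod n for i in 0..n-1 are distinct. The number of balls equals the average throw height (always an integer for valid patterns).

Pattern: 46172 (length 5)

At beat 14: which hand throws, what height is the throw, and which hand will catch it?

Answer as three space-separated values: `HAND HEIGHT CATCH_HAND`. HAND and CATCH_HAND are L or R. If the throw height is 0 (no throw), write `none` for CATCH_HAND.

Beat 14: 14 mod 2 = 0, so hand = L
Throw height = pattern[14 mod 5] = pattern[4] = 2
Lands at beat 14+2=16, 16 mod 2 = 0, so catch hand = L

Answer: L 2 L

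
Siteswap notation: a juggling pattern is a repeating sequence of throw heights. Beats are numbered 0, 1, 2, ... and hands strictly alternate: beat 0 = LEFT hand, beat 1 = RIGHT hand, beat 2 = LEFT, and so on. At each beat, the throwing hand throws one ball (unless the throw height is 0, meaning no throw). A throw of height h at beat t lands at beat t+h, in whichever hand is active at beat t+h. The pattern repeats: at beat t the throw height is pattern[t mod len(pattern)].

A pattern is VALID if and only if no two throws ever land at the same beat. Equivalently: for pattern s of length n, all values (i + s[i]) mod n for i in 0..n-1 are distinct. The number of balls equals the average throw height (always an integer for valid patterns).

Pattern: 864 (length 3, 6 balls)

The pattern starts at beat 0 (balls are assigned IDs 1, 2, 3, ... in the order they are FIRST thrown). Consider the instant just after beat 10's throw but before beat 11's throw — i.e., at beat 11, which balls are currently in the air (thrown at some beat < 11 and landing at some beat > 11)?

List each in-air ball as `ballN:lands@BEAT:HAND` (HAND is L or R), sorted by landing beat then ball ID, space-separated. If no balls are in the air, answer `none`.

Beat 0 (L): throw ball1 h=8 -> lands@8:L; in-air after throw: [b1@8:L]
Beat 1 (R): throw ball2 h=6 -> lands@7:R; in-air after throw: [b2@7:R b1@8:L]
Beat 2 (L): throw ball3 h=4 -> lands@6:L; in-air after throw: [b3@6:L b2@7:R b1@8:L]
Beat 3 (R): throw ball4 h=8 -> lands@11:R; in-air after throw: [b3@6:L b2@7:R b1@8:L b4@11:R]
Beat 4 (L): throw ball5 h=6 -> lands@10:L; in-air after throw: [b3@6:L b2@7:R b1@8:L b5@10:L b4@11:R]
Beat 5 (R): throw ball6 h=4 -> lands@9:R; in-air after throw: [b3@6:L b2@7:R b1@8:L b6@9:R b5@10:L b4@11:R]
Beat 6 (L): throw ball3 h=8 -> lands@14:L; in-air after throw: [b2@7:R b1@8:L b6@9:R b5@10:L b4@11:R b3@14:L]
Beat 7 (R): throw ball2 h=6 -> lands@13:R; in-air after throw: [b1@8:L b6@9:R b5@10:L b4@11:R b2@13:R b3@14:L]
Beat 8 (L): throw ball1 h=4 -> lands@12:L; in-air after throw: [b6@9:R b5@10:L b4@11:R b1@12:L b2@13:R b3@14:L]
Beat 9 (R): throw ball6 h=8 -> lands@17:R; in-air after throw: [b5@10:L b4@11:R b1@12:L b2@13:R b3@14:L b6@17:R]
Beat 10 (L): throw ball5 h=6 -> lands@16:L; in-air after throw: [b4@11:R b1@12:L b2@13:R b3@14:L b5@16:L b6@17:R]
Beat 11 (R): throw ball4 h=4 -> lands@15:R; in-air after throw: [b1@12:L b2@13:R b3@14:L b4@15:R b5@16:L b6@17:R]

Answer: ball1:lands@12:L ball2:lands@13:R ball3:lands@14:L ball5:lands@16:L ball6:lands@17:R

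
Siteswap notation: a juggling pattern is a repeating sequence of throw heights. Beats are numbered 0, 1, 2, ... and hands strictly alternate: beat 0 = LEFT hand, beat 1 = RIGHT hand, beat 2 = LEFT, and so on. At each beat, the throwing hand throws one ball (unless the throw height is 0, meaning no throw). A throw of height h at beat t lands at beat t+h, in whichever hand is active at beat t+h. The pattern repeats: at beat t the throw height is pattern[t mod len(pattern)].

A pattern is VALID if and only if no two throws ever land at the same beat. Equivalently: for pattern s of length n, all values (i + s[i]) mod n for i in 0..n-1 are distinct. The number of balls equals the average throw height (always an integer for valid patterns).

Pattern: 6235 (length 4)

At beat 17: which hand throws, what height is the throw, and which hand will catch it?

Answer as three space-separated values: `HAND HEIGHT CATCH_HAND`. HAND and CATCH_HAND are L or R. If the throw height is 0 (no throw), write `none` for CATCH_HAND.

Beat 17: 17 mod 2 = 1, so hand = R
Throw height = pattern[17 mod 4] = pattern[1] = 2
Lands at beat 17+2=19, 19 mod 2 = 1, so catch hand = R

Answer: R 2 R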